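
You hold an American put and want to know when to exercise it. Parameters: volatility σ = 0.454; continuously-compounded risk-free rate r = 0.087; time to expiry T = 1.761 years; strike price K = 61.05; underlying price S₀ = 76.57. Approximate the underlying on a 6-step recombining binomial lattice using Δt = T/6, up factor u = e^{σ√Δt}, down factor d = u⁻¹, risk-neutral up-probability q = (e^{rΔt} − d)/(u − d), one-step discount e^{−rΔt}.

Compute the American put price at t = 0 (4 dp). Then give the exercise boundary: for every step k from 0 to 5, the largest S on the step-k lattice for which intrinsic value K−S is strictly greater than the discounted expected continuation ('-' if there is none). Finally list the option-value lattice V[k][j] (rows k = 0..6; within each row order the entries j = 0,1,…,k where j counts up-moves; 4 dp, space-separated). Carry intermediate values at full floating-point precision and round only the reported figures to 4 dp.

price = 6.8950
boundary = - - - 36.6104 28.6277 36.6104
tree:
6.8950
10.8702 3.1352
16.6147 5.4847 0.8634
24.4396 9.3741 1.7396 0.0000
32.4223 15.5087 3.5052 0.0000 0.0000
38.6644 24.4396 7.0627 0.0000 0.0000 0.0000
43.5454 32.4223 14.2309 0.0000 0.0000 0.0000 0.0000

Δt=0.29350, u=1.27885, d=0.78196, q=0.49087, disc=e^(-rΔt)=0.97479
k=6 terminal: V=max(K-S,0) → 43.5454 32.4223 14.2309 0.0000 0.0000 0.0000 0.0000
k=5: j=0 S=22.3856 intr=38.6644 cont=37.1252 V=38.6644[EX]; j=1 S=36.6104 intr=24.4396 cont=22.9004 V=24.4396[EX]; j=2 S=59.8743 intr=1.1757 cont=7.0627 V=7.0627[hold]; j=3 S=97.9212 intr=0.0000 cont=0.0000 V=0.0000[hold]; j=4 S=160.1447 intr=0.0000 cont=0.0000 V=0.0000[hold]; j=5 S=261.9078 intr=0.0000 cont=0.0000 V=0.0000[hold]  S*(5)=36.6104
k=4: j=0 S=28.6277 intr=32.4223 cont=30.8831 V=32.4223[EX]; j=1 S=46.8191 intr=14.2309 cont=15.5087 V=15.5087[hold]; j=2 S=76.5700 intr=0.0000 cont=3.5052 V=3.5052[hold]; j=3 S=125.2260 intr=0.0000 cont=0.0000 V=0.0000[hold]; j=4 S=204.8002 intr=0.0000 cont=0.0000 V=0.0000[hold]  S*(4)=28.6277
k=3: j=0 S=36.6104 intr=24.4396 cont=23.5118 V=24.4396[EX]; j=1 S=59.8743 intr=1.1757 cont=9.3741 V=9.3741[hold]; j=2 S=97.9212 intr=0.0000 cont=1.7396 V=1.7396[hold]; j=3 S=160.1447 intr=0.0000 cont=0.0000 V=0.0000[hold]  S*(3)=36.6104
k=2: j=0 S=46.8191 intr=14.2309 cont=16.6147 V=16.6147[hold]; j=1 S=76.5700 intr=0.0000 cont=5.4847 V=5.4847[hold]; j=2 S=125.2260 intr=0.0000 cont=0.8634 V=0.8634[hold]  S*(2)=-
k=1: j=0 S=59.8743 intr=1.1757 cont=10.8702 V=10.8702[hold]; j=1 S=97.9212 intr=0.0000 cont=3.1352 V=3.1352[hold]  S*(1)=-
k=0: j=0 S=76.5700 intr=0.0000 cont=6.8950 V=6.8950[hold]  S*(0)=-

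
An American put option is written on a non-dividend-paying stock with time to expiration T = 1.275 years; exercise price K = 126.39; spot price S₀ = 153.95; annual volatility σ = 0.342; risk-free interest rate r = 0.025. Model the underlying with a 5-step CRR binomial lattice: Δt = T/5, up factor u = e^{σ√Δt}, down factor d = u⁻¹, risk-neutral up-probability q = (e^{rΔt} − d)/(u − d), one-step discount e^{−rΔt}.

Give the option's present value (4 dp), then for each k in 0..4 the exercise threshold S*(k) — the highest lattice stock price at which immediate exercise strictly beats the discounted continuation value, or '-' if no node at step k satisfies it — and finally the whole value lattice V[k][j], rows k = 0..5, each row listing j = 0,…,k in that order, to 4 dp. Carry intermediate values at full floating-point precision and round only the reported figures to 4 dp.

Δt=0.25500  u=1.18851  d=0.84139  q=0.47536  discount=0.99365
step 5 (expiry): payoffs max(K−S,0) = 61.4723 34.6899 0.0000 0.0000 0.0000 0.0000
step 4: (k=4,j=0): S=77.1554, (K−S)⁺=49.2346, hold=48.4314 ⇒ V=49.2346 exercise | (k=4,j=1): S=108.9866, (K−S)⁺=17.4034, hold=18.0842 ⇒ V=18.0842 continue | (k=4,j=2): S=153.9500, (K−S)⁺=0.0000, hold=0.0000 ⇒ V=0.0000 continue | (k=4,j=3): S=217.4635, (K−S)⁺=0.0000, hold=0.0000 ⇒ V=0.0000 continue | (k=4,j=4): S=307.1800, (K−S)⁺=0.0000, hold=0.0000 ⇒ V=0.0000 continue  boundary S*=77.1554
step 3: (k=3,j=0): S=91.7001, (K−S)⁺=34.6899, hold=34.2083 ⇒ V=34.6899 exercise | (k=3,j=1): S=129.5318, (K−S)⁺=0.0000, hold=9.4275 ⇒ V=9.4275 continue | (k=3,j=2): S=182.9713, (K−S)⁺=0.0000, hold=0.0000 ⇒ V=0.0000 continue | (k=3,j=3): S=258.4578, (K−S)⁺=0.0000, hold=0.0000 ⇒ V=0.0000 continue  boundary S*=91.7001
step 2: (k=2,j=0): S=108.9866, (K−S)⁺=17.4034, hold=22.5372 ⇒ V=22.5372 continue | (k=2,j=1): S=153.9500, (K−S)⁺=0.0000, hold=4.9147 ⇒ V=4.9147 continue | (k=2,j=2): S=217.4635, (K−S)⁺=0.0000, hold=0.0000 ⇒ V=0.0000 continue  boundary S*=-
step 1: (k=1,j=0): S=129.5318, (K−S)⁺=0.0000, hold=14.0702 ⇒ V=14.0702 continue | (k=1,j=1): S=182.9713, (K−S)⁺=0.0000, hold=2.5621 ⇒ V=2.5621 continue  boundary S*=-
step 0: (k=0,j=0): S=153.9500, (K−S)⁺=0.0000, hold=8.5451 ⇒ V=8.5451 continue  boundary S*=-

price = 8.5451
boundary = - - - 91.7001 77.1554
tree:
8.5451
14.0702 2.5621
22.5372 4.9147 0.0000
34.6899 9.4275 0.0000 0.0000
49.2346 18.0842 0.0000 0.0000 0.0000
61.4723 34.6899 0.0000 0.0000 0.0000 0.0000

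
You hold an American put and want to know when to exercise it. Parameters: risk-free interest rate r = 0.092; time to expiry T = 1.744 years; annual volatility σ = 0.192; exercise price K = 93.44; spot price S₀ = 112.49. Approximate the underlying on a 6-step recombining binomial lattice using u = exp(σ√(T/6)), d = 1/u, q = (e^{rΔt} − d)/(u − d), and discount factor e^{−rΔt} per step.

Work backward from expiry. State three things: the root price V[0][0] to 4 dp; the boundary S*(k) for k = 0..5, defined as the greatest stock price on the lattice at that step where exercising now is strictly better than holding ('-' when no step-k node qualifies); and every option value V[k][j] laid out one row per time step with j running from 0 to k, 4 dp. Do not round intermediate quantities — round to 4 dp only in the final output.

params: Δt=0.29067 u=1.10906 d=0.90166 q=0.60482 e^(-rΔt)=0.97361
t_6 payoffs: 32.9922 19.0881 1.9860 0.0000 0.0000 0.0000 0.0000
t_5: node(5,0) S=67.0403 payoff=26.3997 vs cont=23.9341 → 26.3997 [stop]  node(5,1) S=82.4608 payoff=10.9792 vs cont=8.5136 → 10.9792 [stop]  node(5,2) S=101.4281 payoff=0.0000 vs cont=0.7641 → 0.7641 [wait]  node(5,3) S=124.7583 payoff=0.0000 vs cont=0.0000 → 0.0000 [wait]  node(5,4) S=153.4548 payoff=0.0000 vs cont=0.0000 → 0.0000 [wait]  node(5,5) S=188.7520 payoff=0.0000 vs cont=0.0000 → 0.0000 [wait]  ⇒ S*(5)=82.4608
t_4: node(4,0) S=74.3519 payoff=19.0881 vs cont=16.6226 → 19.0881 [stop]  node(4,1) S=91.4540 payoff=1.9860 vs cont=4.6742 → 4.6742 [wait]  node(4,2) S=112.4900 payoff=0.0000 vs cont=0.2940 → 0.2940 [wait]  node(4,3) S=138.3646 payoff=0.0000 vs cont=0.0000 → 0.0000 [wait]  node(4,4) S=170.1908 payoff=0.0000 vs cont=0.0000 → 0.0000 [wait]  ⇒ S*(4)=74.3519
t_3: node(3,0) S=82.4608 payoff=10.9792 vs cont=10.0967 → 10.9792 [stop]  node(3,1) S=101.4281 payoff=0.0000 vs cont=1.9715 → 1.9715 [wait]  node(3,2) S=124.7583 payoff=0.0000 vs cont=0.1131 → 0.1131 [wait]  node(3,3) S=153.4548 payoff=0.0000 vs cont=0.0000 → 0.0000 [wait]  ⇒ S*(3)=82.4608
t_2: node(2,0) S=91.4540 payoff=1.9860 vs cont=5.3852 → 5.3852 [wait]  node(2,1) S=112.4900 payoff=0.0000 vs cont=0.8252 → 0.8252 [wait]  node(2,2) S=138.3646 payoff=0.0000 vs cont=0.0435 → 0.0435 [wait]  ⇒ S*(2)=-
t_1: node(1,0) S=101.4281 payoff=0.0000 vs cont=2.5579 → 2.5579 [wait]  node(1,1) S=124.7583 payoff=0.0000 vs cont=0.3431 → 0.3431 [wait]  ⇒ S*(1)=-
t_0: node(0,0) S=112.4900 payoff=0.0000 vs cont=1.1862 → 1.1862 [wait]  ⇒ S*(0)=-

price = 1.1862
boundary = - - - 82.4608 74.3519 82.4608
tree:
1.1862
2.5579 0.3431
5.3852 0.8252 0.0435
10.9792 1.9715 0.1131 0.0000
19.0881 4.6742 0.2940 0.0000 0.0000
26.3997 10.9792 0.7641 0.0000 0.0000 0.0000
32.9922 19.0881 1.9860 0.0000 0.0000 0.0000 0.0000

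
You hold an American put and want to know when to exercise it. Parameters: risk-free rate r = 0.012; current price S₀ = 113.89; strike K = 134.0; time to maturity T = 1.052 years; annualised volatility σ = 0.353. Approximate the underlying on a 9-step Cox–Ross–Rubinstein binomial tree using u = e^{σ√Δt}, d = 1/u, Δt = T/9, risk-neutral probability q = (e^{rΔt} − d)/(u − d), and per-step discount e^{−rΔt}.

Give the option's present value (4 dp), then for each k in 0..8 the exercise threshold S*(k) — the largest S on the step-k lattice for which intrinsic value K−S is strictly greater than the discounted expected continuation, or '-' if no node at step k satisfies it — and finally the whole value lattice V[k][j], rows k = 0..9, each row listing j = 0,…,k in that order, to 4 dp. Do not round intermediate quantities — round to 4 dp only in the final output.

params: Δt=0.11689 u=1.12827 d=0.88631 q=0.47567 e^(-rΔt)=0.99860
t_9 payoffs: 95.5619 85.0684 71.7102 54.7053 33.0580 5.5011 0.0000 0.0000 0.0000 0.0000
t_8: node(8,0) S=43.3686 payoff=90.6314 vs cont=90.4436 → 90.6314 [stop]  node(8,1) S=55.2081 payoff=78.7919 vs cont=78.6041 → 78.7919 [stop]  node(8,2) S=70.2798 payoff=63.7202 vs cont=63.5324 → 63.7202 [stop]  node(8,3) S=89.4660 payoff=44.5340 vs cont=44.3462 → 44.5340 [stop]  node(8,4) S=113.8900 payoff=20.1100 vs cont=19.9222 → 20.1100 [stop]  node(8,5) S=144.9817 payoff=0.0000 vs cont=2.8804 → 2.8804 [wait]  node(8,6) S=184.5614 payoff=0.0000 vs cont=0.0000 → 0.0000 [wait]  node(8,7) S=234.9462 payoff=0.0000 vs cont=0.0000 → 0.0000 [wait]  node(8,8) S=299.0859 payoff=0.0000 vs cont=0.0000 → 0.0000 [wait]  ⇒ S*(8)=113.8900
t_7: node(7,0) S=48.9316 payoff=85.0684 vs cont=84.8806 → 85.0684 [stop]  node(7,1) S=62.2898 payoff=71.7102 vs cont=71.5224 → 71.7102 [stop]  node(7,2) S=79.2947 payoff=54.7053 vs cont=54.5175 → 54.7053 [stop]  node(7,3) S=100.9420 payoff=33.0580 vs cont=32.8702 → 33.0580 [stop]  node(7,4) S=128.4989 payoff=5.5011 vs cont=11.8978 → 11.8978 [wait]  node(7,5) S=163.5788 payoff=0.0000 vs cont=1.5082 → 1.5082 [wait]  node(7,6) S=208.2354 payoff=0.0000 vs cont=0.0000 → 0.0000 [wait]  node(7,7) S=265.0832 payoff=0.0000 vs cont=0.0000 → 0.0000 [wait]  ⇒ S*(7)=100.9420
t_6: node(6,0) S=55.2081 payoff=78.7919 vs cont=78.6041 → 78.7919 [stop]  node(6,1) S=70.2798 payoff=63.7202 vs cont=63.5324 → 63.7202 [stop]  node(6,2) S=89.4660 payoff=44.5340 vs cont=44.3462 → 44.5340 [stop]  node(6,3) S=113.8900 payoff=20.1100 vs cont=22.9606 → 22.9606 [wait]  node(6,4) S=144.9817 payoff=0.0000 vs cont=6.9460 → 6.9460 [wait]  node(6,5) S=184.5614 payoff=0.0000 vs cont=0.7897 → 0.7897 [wait]  node(6,6) S=234.9462 payoff=0.0000 vs cont=0.0000 → 0.0000 [wait]  ⇒ S*(6)=89.4660
t_5: node(5,0) S=62.2898 payoff=71.7102 vs cont=71.5224 → 71.7102 [stop]  node(5,1) S=79.2947 payoff=54.7053 vs cont=54.5175 → 54.7053 [stop]  node(5,2) S=100.9420 payoff=33.0580 vs cont=34.2242 → 34.2242 [wait]  node(5,3) S=128.4989 payoff=5.5011 vs cont=15.3215 → 15.3215 [wait]  node(5,4) S=163.5788 payoff=0.0000 vs cont=4.0120 → 4.0120 [wait]  node(5,5) S=208.2354 payoff=0.0000 vs cont=0.4135 → 0.4135 [wait]  ⇒ S*(5)=79.2947
t_4: node(4,0) S=70.2798 payoff=63.7202 vs cont=63.5324 → 63.7202 [stop]  node(4,1) S=89.4660 payoff=44.5340 vs cont=44.9001 → 44.9001 [wait]  node(4,2) S=113.8900 payoff=20.1100 vs cont=25.1975 → 25.1975 [wait]  node(4,3) S=144.9817 payoff=0.0000 vs cont=9.9280 → 9.9280 [wait]  node(4,4) S=184.5614 payoff=0.0000 vs cont=2.2971 → 2.2971 [wait]  ⇒ S*(4)=70.2798
t_3: node(3,0) S=79.2947 payoff=54.7053 vs cont=54.6914 → 54.7053 [stop]  node(3,1) S=100.9420 payoff=33.0580 vs cont=35.4784 → 35.4784 [wait]  node(3,2) S=128.4989 payoff=5.5011 vs cont=17.9092 → 17.9092 [wait]  node(3,3) S=163.5788 payoff=0.0000 vs cont=6.2894 → 6.2894 [wait]  ⇒ S*(3)=79.2947
t_2: node(2,0) S=89.4660 payoff=44.5340 vs cont=45.4959 → 45.4959 [wait]  node(2,1) S=113.8900 payoff=20.1100 vs cont=27.0833 → 27.0833 [wait]  node(2,2) S=144.9817 payoff=0.0000 vs cont=12.3647 → 12.3647 [wait]  ⇒ S*(2)=-
t_1: node(1,0) S=100.9420 payoff=33.0580 vs cont=36.6862 → 36.6862 [wait]  node(1,1) S=128.4989 payoff=5.5011 vs cont=20.0540 → 20.0540 [wait]  ⇒ S*(1)=-
t_0: node(0,0) S=113.8900 payoff=20.1100 vs cont=28.7345 → 28.7345 [wait]  ⇒ S*(0)=-

price = 28.7345
boundary = - - - 79.2947 70.2798 79.2947 89.4660 100.9420 113.8900
tree:
28.7345
36.6862 20.0540
45.4959 27.0833 12.3647
54.7053 35.4784 17.9092 6.2894
63.7202 44.9001 25.1975 9.9280 2.2971
71.7102 54.7053 34.2242 15.3215 4.0120 0.4135
78.7919 63.7202 44.5340 22.9606 6.9460 0.7897 0.0000
85.0684 71.7102 54.7053 33.0580 11.8978 1.5082 0.0000 0.0000
90.6314 78.7919 63.7202 44.5340 20.1100 2.8804 0.0000 0.0000 0.0000
95.5619 85.0684 71.7102 54.7053 33.0580 5.5011 0.0000 0.0000 0.0000 0.0000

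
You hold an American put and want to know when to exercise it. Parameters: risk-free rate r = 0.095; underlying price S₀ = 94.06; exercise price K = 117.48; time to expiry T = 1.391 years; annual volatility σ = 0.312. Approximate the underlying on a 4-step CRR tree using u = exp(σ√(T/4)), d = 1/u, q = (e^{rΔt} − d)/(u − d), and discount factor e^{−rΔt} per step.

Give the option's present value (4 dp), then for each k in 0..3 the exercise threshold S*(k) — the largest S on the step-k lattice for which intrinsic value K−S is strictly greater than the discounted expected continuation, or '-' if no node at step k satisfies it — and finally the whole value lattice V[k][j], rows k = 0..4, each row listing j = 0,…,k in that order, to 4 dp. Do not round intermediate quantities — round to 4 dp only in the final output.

price = 23.9706
boundary = - 78.2529 94.0600 78.2529
tree:
23.9706
39.2271 12.7059
52.3778 23.4200 4.5406
63.3185 39.2271 10.3121 0.0000
72.4205 52.3778 23.4200 0.0000 0.0000

params: Δt=0.34775 u=1.20200 d=0.83195 q=0.54490 e^(-rΔt)=0.96750
t_4 payoffs: 72.4205 52.3778 23.4200 0.0000 0.0000
t_3: node(3,0) S=54.1615 payoff=63.3185 vs cont=59.5008 → 63.3185 [stop]  node(3,1) S=78.2529 payoff=39.2271 vs cont=35.4094 → 39.2271 [stop]  node(3,2) S=113.0602 payoff=4.4198 vs cont=10.3121 → 10.3121 [wait]  node(3,3) S=163.3500 payoff=0.0000 vs cont=0.0000 → 0.0000 [wait]  ⇒ S*(3)=78.2529
t_2: node(2,0) S=65.1022 payoff=52.3778 vs cont=48.5601 → 52.3778 [stop]  node(2,1) S=94.0600 payoff=23.4200 vs cont=22.7087 → 23.4200 [stop]  node(2,2) S=135.8984 payoff=0.0000 vs cont=4.5406 → 4.5406 [wait]  ⇒ S*(2)=94.0600
t_1: node(1,0) S=78.2529 payoff=39.2271 vs cont=35.4094 → 39.2271 [stop]  node(1,1) S=113.0602 payoff=4.4198 vs cont=12.7059 → 12.7059 [wait]  ⇒ S*(1)=78.2529
t_0: node(0,0) S=94.0600 payoff=23.4200 vs cont=23.9706 → 23.9706 [wait]  ⇒ S*(0)=-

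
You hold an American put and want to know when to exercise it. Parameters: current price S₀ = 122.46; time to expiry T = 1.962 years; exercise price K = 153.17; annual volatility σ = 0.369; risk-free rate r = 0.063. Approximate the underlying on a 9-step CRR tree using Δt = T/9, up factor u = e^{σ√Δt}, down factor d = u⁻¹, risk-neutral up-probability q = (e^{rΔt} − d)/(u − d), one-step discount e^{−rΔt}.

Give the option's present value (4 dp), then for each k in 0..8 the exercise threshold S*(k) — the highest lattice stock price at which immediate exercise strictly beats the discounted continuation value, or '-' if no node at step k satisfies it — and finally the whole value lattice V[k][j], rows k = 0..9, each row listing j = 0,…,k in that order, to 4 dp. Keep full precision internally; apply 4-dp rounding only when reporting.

price = 37.9076
boundary = - - 86.7655 73.0337 86.7655 103.0791 86.7655 103.0791 122.4600
tree:
37.9076
50.8846 25.8272
66.4045 36.5913 15.6504
80.1363 50.2027 23.8320 7.8044
91.6948 66.4045 35.2002 12.9883 2.7745
101.4241 80.1363 50.0909 21.1074 5.1317 0.4658
109.6136 91.6948 66.4045 33.2390 9.4151 0.9387 0.0000
116.5069 101.4241 80.1363 50.0909 17.1065 1.8920 0.0000 0.0000
122.3094 109.6136 91.6948 66.4045 30.7100 3.8131 0.0000 0.0000 0.0000
127.1935 116.5069 101.4241 80.1363 50.0909 7.6851 0.0000 0.0000 0.0000 0.0000

Δt=0.21800, u=1.18802, d=0.84174, q=0.49697, disc=e^(-rΔt)=0.98636
k=9 terminal: V=max(K-S,0) → 127.1935 116.5069 101.4241 80.1363 50.0909 7.6851 0.0000 0.0000 0.0000 0.0000
k=8: j=0 S=30.8606 intr=122.3094 cont=120.2201 V=122.3094[EX]; j=1 S=43.5564 intr=109.6136 cont=107.5243 V=109.6136[EX]; j=2 S=61.4752 intr=91.6948 cont=89.6056 V=91.6948[EX]; j=3 S=86.7655 intr=66.4045 cont=64.3153 V=66.4045[EX]; j=4 S=122.4600 intr=30.7100 cont=28.6207 V=30.7100[EX]; j=5 S=172.8389 intr=0.0000 cont=3.8131 V=3.8131[hold]; j=6 S=243.9433 intr=0.0000 cont=0.0000 V=0.0000[hold]; j=7 S=344.2993 intr=0.0000 cont=0.0000 V=0.0000[hold]; j=8 S=485.9410 intr=0.0000 cont=0.0000 V=0.0000[hold]  S*(8)=122.4600
k=7: j=0 S=36.6631 intr=116.5069 cont=114.4177 V=116.5069[EX]; j=1 S=51.7459 intr=101.4241 cont=99.3348 V=101.4241[EX]; j=2 S=73.0337 intr=80.1363 cont=78.0470 V=80.1363[EX]; j=3 S=103.0791 intr=50.0909 cont=48.0016 V=50.0909[EX]; j=4 S=145.4849 intr=7.6851 cont=17.1065 V=17.1065[hold]; j=5 S=205.3361 intr=0.0000 cont=1.8920 V=1.8920[hold]; j=6 S=289.8094 intr=0.0000 cont=0.0000 V=0.0000[hold]; j=7 S=409.0344 intr=0.0000 cont=0.0000 V=0.0000[hold]  S*(7)=103.0791
k=6: j=0 S=43.5564 intr=109.6136 cont=107.5243 V=109.6136[EX]; j=1 S=61.4752 intr=91.6948 cont=89.6056 V=91.6948[EX]; j=2 S=86.7655 intr=66.4045 cont=64.3153 V=66.4045[EX]; j=3 S=122.4600 intr=30.7100 cont=33.2390 V=33.2390[hold]; j=4 S=172.8389 intr=0.0000 cont=9.4151 V=9.4151[hold]; j=5 S=243.9433 intr=0.0000 cont=0.9387 V=0.9387[hold]; j=6 S=344.2993 intr=0.0000 cont=0.0000 V=0.0000[hold]  S*(6)=86.7655
k=5: j=0 S=51.7459 intr=101.4241 cont=99.3348 V=101.4241[EX]; j=1 S=73.0337 intr=80.1363 cont=78.0470 V=80.1363[EX]; j=2 S=103.0791 intr=50.0909 cont=49.2414 V=50.0909[EX]; j=3 S=145.4849 intr=7.6851 cont=21.1074 V=21.1074[hold]; j=4 S=205.3361 intr=0.0000 cont=5.1317 V=5.1317[hold]; j=5 S=289.8094 intr=0.0000 cont=0.4658 V=0.4658[hold]  S*(5)=103.0791
k=4: j=0 S=61.4752 intr=91.6948 cont=89.6056 V=91.6948[EX]; j=1 S=86.7655 intr=66.4045 cont=64.3153 V=66.4045[EX]; j=2 S=122.4600 intr=30.7100 cont=35.2002 V=35.2002[hold]; j=3 S=172.8389 intr=0.0000 cont=12.9883 V=12.9883[hold]; j=4 S=243.9433 intr=0.0000 cont=2.7745 V=2.7745[hold]  S*(4)=86.7655
k=3: j=0 S=73.0337 intr=80.1363 cont=78.0470 V=80.1363[EX]; j=1 S=103.0791 intr=50.0909 cont=50.2027 V=50.2027[hold]; j=2 S=145.4849 intr=7.6851 cont=23.8320 V=23.8320[hold]; j=3 S=205.3361 intr=0.0000 cont=7.8044 V=7.8044[hold]  S*(3)=73.0337
k=2: j=0 S=86.7655 intr=66.4045 cont=64.3701 V=66.4045[EX]; j=1 S=122.4600 intr=30.7100 cont=36.5913 V=36.5913[hold]; j=2 S=172.8389 intr=0.0000 cont=15.6504 V=15.6504[hold]  S*(2)=86.7655
k=1: j=0 S=103.0791 intr=50.0909 cont=50.8846 V=50.8846[hold]; j=1 S=145.4849 intr=7.6851 cont=25.8272 V=25.8272[hold]  S*(1)=-
k=0: j=0 S=122.4600 intr=30.7100 cont=37.9076 V=37.9076[hold]  S*(0)=-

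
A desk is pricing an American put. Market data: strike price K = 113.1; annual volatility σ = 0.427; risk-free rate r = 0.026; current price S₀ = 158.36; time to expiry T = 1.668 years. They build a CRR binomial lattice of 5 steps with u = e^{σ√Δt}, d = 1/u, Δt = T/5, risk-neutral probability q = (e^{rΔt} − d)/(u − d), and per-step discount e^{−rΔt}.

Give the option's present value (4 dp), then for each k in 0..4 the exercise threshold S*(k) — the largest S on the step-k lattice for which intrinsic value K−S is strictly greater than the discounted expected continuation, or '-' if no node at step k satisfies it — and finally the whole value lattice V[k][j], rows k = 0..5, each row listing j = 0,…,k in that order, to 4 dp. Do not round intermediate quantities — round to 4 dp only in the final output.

price = 10.3051
boundary = - - - - 59.0487
tree:
10.3051
16.4528 3.1720
25.5810 5.8831 0.0000
38.2941 10.9115 0.0000 0.0000
54.0513 20.2378 0.0000 0.0000 0.0000
66.9575 37.5353 0.0000 0.0000 0.0000 0.0000

Δt=0.33360, u=1.27970, d=0.78143, q=0.45614, disc=e^(-rΔt)=0.99136
k=5 terminal: V=max(K-S,0) → 66.9575 37.5353 0.0000 0.0000 0.0000 0.0000
k=4: j=0 S=59.0487 intr=54.0513 cont=53.0746 V=54.0513[EX]; j=1 S=96.7003 intr=16.3997 cont=20.2378 V=20.2378[hold]; j=2 S=158.3600 intr=0.0000 cont=0.0000 V=0.0000[hold]; j=3 S=259.3362 intr=0.0000 cont=0.0000 V=0.0000[hold]; j=4 S=424.6985 intr=0.0000 cont=0.0000 V=0.0000[hold]  S*(4)=59.0487
k=3: j=0 S=75.5647 intr=37.5353 cont=38.2941 V=38.2941[hold]; j=1 S=123.7476 intr=0.0000 cont=10.9115 V=10.9115[hold]; j=2 S=202.6536 intr=0.0000 cont=0.0000 V=0.0000[hold]; j=3 S=331.8730 intr=0.0000 cont=0.0000 V=0.0000[hold]  S*(3)=-
k=2: j=0 S=96.7003 intr=16.3997 cont=25.5810 V=25.5810[hold]; j=1 S=158.3600 intr=0.0000 cont=5.8831 V=5.8831[hold]; j=2 S=259.3362 intr=0.0000 cont=0.0000 V=0.0000[hold]  S*(2)=-
k=1: j=0 S=123.7476 intr=0.0000 cont=16.4528 V=16.4528[hold]; j=1 S=202.6536 intr=0.0000 cont=3.1720 V=3.1720[hold]  S*(1)=-
k=0: j=0 S=158.3600 intr=0.0000 cont=10.3051 V=10.3051[hold]  S*(0)=-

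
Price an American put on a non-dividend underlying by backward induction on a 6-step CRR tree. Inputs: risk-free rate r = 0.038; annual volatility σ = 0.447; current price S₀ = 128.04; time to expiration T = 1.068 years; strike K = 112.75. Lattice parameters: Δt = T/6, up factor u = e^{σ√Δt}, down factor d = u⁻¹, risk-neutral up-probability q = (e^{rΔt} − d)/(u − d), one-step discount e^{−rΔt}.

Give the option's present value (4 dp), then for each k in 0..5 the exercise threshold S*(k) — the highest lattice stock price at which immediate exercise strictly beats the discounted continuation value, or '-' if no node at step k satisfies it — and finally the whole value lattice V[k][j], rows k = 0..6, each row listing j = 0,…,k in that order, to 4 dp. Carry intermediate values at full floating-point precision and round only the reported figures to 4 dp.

Δt=0.17800, u=1.20755, d=0.82813, q=0.47088, disc=e^(-rΔt)=0.99326
k=6 terminal: V=max(K-S,0) → 71.4523 52.5312 24.9410 0.0000 0.0000 0.0000 0.0000
k=5: j=0 S=49.8688 intr=62.8812 cont=62.1212 V=62.8812[EX]; j=1 S=72.7169 intr=40.0331 cont=39.2730 V=40.0331[EX]; j=2 S=106.0333 intr=6.7167 cont=13.1078 V=13.1078[hold]; j=3 S=154.6141 intr=0.0000 cont=0.0000 V=0.0000[hold]; j=4 S=225.4529 intr=0.0000 cont=0.0000 V=0.0000[hold]; j=5 S=328.7476 intr=0.0000 cont=0.0000 V=0.0000[hold]  S*(5)=72.7169
k=4: j=0 S=60.2188 intr=52.5312 cont=51.7711 V=52.5312[EX]; j=1 S=87.8090 intr=24.9410 cont=27.1701 V=27.1701[hold]; j=2 S=128.0400 intr=0.0000 cont=6.8889 V=6.8889[hold]; j=3 S=186.7035 intr=0.0000 cont=0.0000 V=0.0000[hold]; j=4 S=272.2445 intr=0.0000 cont=0.0000 V=0.0000[hold]  S*(4)=60.2188
k=3: j=0 S=72.7169 intr=40.0331 cont=40.3156 V=40.3156[hold]; j=1 S=106.0333 intr=6.7167 cont=17.5013 V=17.5013[hold]; j=2 S=154.6141 intr=0.0000 cont=3.6205 V=3.6205[hold]; j=3 S=225.4529 intr=0.0000 cont=0.0000 V=0.0000[hold]  S*(3)=-
k=2: j=0 S=87.8090 intr=24.9410 cont=29.3735 V=29.3735[hold]; j=1 S=128.0400 intr=0.0000 cont=10.8912 V=10.8912[hold]; j=2 S=186.7035 intr=0.0000 cont=1.9028 V=1.9028[hold]  S*(2)=-
k=1: j=0 S=106.0333 intr=6.7167 cont=20.5312 V=20.5312[hold]; j=1 S=154.6141 intr=0.0000 cont=6.6138 V=6.6138[hold]  S*(1)=-
k=0: j=0 S=128.0400 intr=0.0000 cont=13.8836 V=13.8836[hold]  S*(0)=-

price = 13.8836
boundary = - - - - 60.2188 72.7169
tree:
13.8836
20.5312 6.6138
29.3735 10.8912 1.9028
40.3156 17.5013 3.6205 0.0000
52.5312 27.1701 6.8889 0.0000 0.0000
62.8812 40.0331 13.1078 0.0000 0.0000 0.0000
71.4523 52.5312 24.9410 0.0000 0.0000 0.0000 0.0000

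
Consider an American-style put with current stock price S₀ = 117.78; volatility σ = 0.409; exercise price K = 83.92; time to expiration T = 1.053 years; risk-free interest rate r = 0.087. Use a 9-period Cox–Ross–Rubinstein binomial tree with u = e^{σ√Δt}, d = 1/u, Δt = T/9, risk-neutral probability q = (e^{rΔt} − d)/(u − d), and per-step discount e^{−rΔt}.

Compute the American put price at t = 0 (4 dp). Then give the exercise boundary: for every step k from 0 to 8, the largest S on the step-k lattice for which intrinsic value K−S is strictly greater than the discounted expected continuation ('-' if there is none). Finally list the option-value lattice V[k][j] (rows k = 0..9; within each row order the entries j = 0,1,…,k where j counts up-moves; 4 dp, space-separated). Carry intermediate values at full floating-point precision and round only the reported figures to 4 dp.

price = 3.4672
boundary = - - - - - 58.5172 50.8775 58.5172 67.3040
tree:
3.4672
5.4501 1.5671
8.3761 2.6532 0.5196
12.5357 4.4127 0.9586 0.0939
18.1806 7.1810 1.7512 0.1904 0.0000
25.4028 11.3733 3.1608 0.3859 0.0000 0.0000
33.0425 17.3962 5.6191 0.7820 0.0000 0.0000 0.0000
39.6848 25.4028 9.7933 1.5849 0.0000 0.0000 0.0000 0.0000
45.4599 33.0425 16.6160 3.2120 0.0000 0.0000 0.0000 0.0000 0.0000
50.4810 39.6848 25.4028 6.5097 0.0000 0.0000 0.0000 0.0000 0.0000 0.0000

params: Δt=0.11700 u=1.15016 d=0.86945 q=0.50153 e^(-rΔt)=0.98987
t_9 payoffs: 50.4810 39.6848 25.4028 6.5097 0.0000 0.0000 0.0000 0.0000 0.0000 0.0000
t_8: node(8,0) S=38.4601 payoff=45.4599 vs cont=44.6100 → 45.4599 [stop]  node(8,1) S=50.8775 payoff=33.0425 vs cont=32.1926 → 33.0425 [stop]  node(8,2) S=67.3040 payoff=16.6160 vs cont=15.7661 → 16.6160 [stop]  node(8,3) S=89.0341 payoff=0.0000 vs cont=3.2120 → 3.2120 [wait]  node(8,4) S=117.7800 payoff=0.0000 vs cont=0.0000 → 0.0000 [wait]  node(8,5) S=155.8069 payoff=0.0000 vs cont=0.0000 → 0.0000 [wait]  node(8,6) S=206.1114 payoff=0.0000 vs cont=0.0000 → 0.0000 [wait]  node(8,7) S=272.6573 payoff=0.0000 vs cont=0.0000 → 0.0000 [wait]  node(8,8) S=360.6885 payoff=0.0000 vs cont=0.0000 → 0.0000 [wait]  ⇒ S*(8)=67.3040
t_7: node(7,0) S=44.2352 payoff=39.6848 vs cont=38.8349 → 39.6848 [stop]  node(7,1) S=58.5172 payoff=25.4028 vs cont=24.5529 → 25.4028 [stop]  node(7,2) S=77.4103 payoff=6.5097 vs cont=9.7933 → 9.7933 [wait]  node(7,3) S=102.4033 payoff=0.0000 vs cont=1.5849 → 1.5849 [wait]  node(7,4) S=135.4656 payoff=0.0000 vs cont=0.0000 → 0.0000 [wait]  node(7,5) S=179.2026 payoff=0.0000 vs cont=0.0000 → 0.0000 [wait]  node(7,6) S=237.0607 payoff=0.0000 vs cont=0.0000 → 0.0000 [wait]  node(7,7) S=313.5990 payoff=0.0000 vs cont=0.0000 → 0.0000 [wait]  ⇒ S*(7)=58.5172
t_6: node(6,0) S=50.8775 payoff=33.0425 vs cont=32.1926 → 33.0425 [stop]  node(6,1) S=67.3040 payoff=16.6160 vs cont=17.3962 → 17.3962 [wait]  node(6,2) S=89.0341 payoff=0.0000 vs cont=5.6191 → 5.6191 [wait]  node(6,3) S=117.7800 payoff=0.0000 vs cont=0.7820 → 0.7820 [wait]  node(6,4) S=155.8069 payoff=0.0000 vs cont=0.0000 → 0.0000 [wait]  node(6,5) S=206.1114 payoff=0.0000 vs cont=0.0000 → 0.0000 [wait]  node(6,6) S=272.6573 payoff=0.0000 vs cont=0.0000 → 0.0000 [wait]  ⇒ S*(6)=50.8775
t_5: node(5,0) S=58.5172 payoff=25.4028 vs cont=24.9403 → 25.4028 [stop]  node(5,1) S=77.4103 payoff=6.5097 vs cont=11.3733 → 11.3733 [wait]  node(5,2) S=102.4033 payoff=0.0000 vs cont=3.1608 → 3.1608 [wait]  node(5,3) S=135.4656 payoff=0.0000 vs cont=0.3859 → 0.3859 [wait]  node(5,4) S=179.2026 payoff=0.0000 vs cont=0.0000 → 0.0000 [wait]  node(5,5) S=237.0607 payoff=0.0000 vs cont=0.0000 → 0.0000 [wait]  ⇒ S*(5)=58.5172
t_4: node(4,0) S=67.3040 payoff=16.6160 vs cont=18.1806 → 18.1806 [wait]  node(4,1) S=89.0341 payoff=0.0000 vs cont=7.1810 → 7.1810 [wait]  node(4,2) S=117.7800 payoff=0.0000 vs cont=1.7512 → 1.7512 [wait]  node(4,3) S=155.8069 payoff=0.0000 vs cont=0.1904 → 0.1904 [wait]  node(4,4) S=206.1114 payoff=0.0000 vs cont=0.0000 → 0.0000 [wait]  ⇒ S*(4)=-
t_3: node(3,0) S=77.4103 payoff=6.5097 vs cont=12.5357 → 12.5357 [wait]  node(3,1) S=102.4033 payoff=0.0000 vs cont=4.4127 → 4.4127 [wait]  node(3,2) S=135.4656 payoff=0.0000 vs cont=0.9586 → 0.9586 [wait]  node(3,3) S=179.2026 payoff=0.0000 vs cont=0.0939 → 0.0939 [wait]  ⇒ S*(3)=-
t_2: node(2,0) S=89.0341 payoff=0.0000 vs cont=8.3761 → 8.3761 [wait]  node(2,1) S=117.7800 payoff=0.0000 vs cont=2.6532 → 2.6532 [wait]  node(2,2) S=155.8069 payoff=0.0000 vs cont=0.5196 → 0.5196 [wait]  ⇒ S*(2)=-
t_1: node(1,0) S=102.4033 payoff=0.0000 vs cont=5.4501 → 5.4501 [wait]  node(1,1) S=135.4656 payoff=0.0000 vs cont=1.5671 → 1.5671 [wait]  ⇒ S*(1)=-
t_0: node(0,0) S=117.7800 payoff=0.0000 vs cont=3.4672 → 3.4672 [wait]  ⇒ S*(0)=-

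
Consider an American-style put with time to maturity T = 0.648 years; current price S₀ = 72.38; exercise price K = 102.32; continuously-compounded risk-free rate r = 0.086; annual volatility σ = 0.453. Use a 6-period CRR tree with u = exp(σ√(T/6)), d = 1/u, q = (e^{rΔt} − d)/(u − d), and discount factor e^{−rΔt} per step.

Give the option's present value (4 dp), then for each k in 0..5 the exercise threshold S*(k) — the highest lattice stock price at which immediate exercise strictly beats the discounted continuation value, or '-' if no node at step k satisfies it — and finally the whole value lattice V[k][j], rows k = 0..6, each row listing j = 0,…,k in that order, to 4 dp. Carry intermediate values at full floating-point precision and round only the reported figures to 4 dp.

price = 30.4636
boundary = - 62.3684 72.3800 62.3684 72.3800 83.9987
tree:
30.4636
39.9516 21.3233
48.5784 29.9400 12.9027
56.0119 39.9516 20.0838 5.7931
62.4172 48.5784 29.9400 10.3705 1.2154
67.9366 56.0119 39.9516 18.3213 2.4248 0.0000
72.6925 62.4172 48.5784 29.9400 4.8376 0.0000 0.0000

Δt=0.10800  u=1.16052  d=0.86168  q=0.49408  discount=0.99076
step 6 (expiry): payoffs max(K−S,0) = 72.6925 62.4172 48.5784 29.9400 4.8376 0.0000 0.0000
step 5: (k=5,j=0): S=34.3834, (K−S)⁺=67.9366, hold=66.9906 ⇒ V=67.9366 exercise | (k=5,j=1): S=46.3081, (K−S)⁺=56.0119, hold=55.0659 ⇒ V=56.0119 exercise | (k=5,j=2): S=62.3684, (K−S)⁺=39.9516, hold=39.0056 ⇒ V=39.9516 exercise | (k=5,j=3): S=83.9987, (K−S)⁺=18.3213, hold=17.3754 ⇒ V=18.3213 exercise | (k=5,j=4): S=113.1306, (K−S)⁺=0.0000, hold=2.4248 ⇒ V=2.4248 continue | (k=5,j=5): S=152.3659, (K−S)⁺=0.0000, hold=0.0000 ⇒ V=0.0000 continue  boundary S*=83.9987
step 4: (k=4,j=0): S=39.9028, (K−S)⁺=62.4172, hold=61.4713 ⇒ V=62.4172 exercise | (k=4,j=1): S=53.7416, (K−S)⁺=48.5784, hold=47.6324 ⇒ V=48.5784 exercise | (k=4,j=2): S=72.3800, (K−S)⁺=29.9400, hold=28.9941 ⇒ V=29.9400 exercise | (k=4,j=3): S=97.4824, (K−S)⁺=4.8376, hold=10.3705 ⇒ V=10.3705 continue | (k=4,j=4): S=131.2907, (K−S)⁺=0.0000, hold=1.2154 ⇒ V=1.2154 continue  boundary S*=72.3800
step 3: (k=3,j=0): S=46.3081, (K−S)⁺=56.0119, hold=55.0659 ⇒ V=56.0119 exercise | (k=3,j=1): S=62.3684, (K−S)⁺=39.9516, hold=39.0056 ⇒ V=39.9516 exercise | (k=3,j=2): S=83.9987, (K−S)⁺=18.3213, hold=20.0838 ⇒ V=20.0838 continue | (k=3,j=3): S=113.1306, (K−S)⁺=0.0000, hold=5.7931 ⇒ V=5.7931 continue  boundary S*=62.3684
step 2: (k=2,j=0): S=53.7416, (K−S)⁺=48.5784, hold=47.6324 ⇒ V=48.5784 exercise | (k=2,j=1): S=72.3800, (K−S)⁺=29.9400, hold=29.8568 ⇒ V=29.9400 exercise | (k=2,j=2): S=97.4824, (K−S)⁺=4.8376, hold=12.9027 ⇒ V=12.9027 continue  boundary S*=72.3800
step 1: (k=1,j=0): S=62.3684, (K−S)⁺=39.9516, hold=39.0056 ⇒ V=39.9516 exercise | (k=1,j=1): S=83.9987, (K−S)⁺=18.3213, hold=21.3233 ⇒ V=21.3233 continue  boundary S*=62.3684
step 0: (k=0,j=0): S=72.3800, (K−S)⁺=29.9400, hold=30.4636 ⇒ V=30.4636 continue  boundary S*=-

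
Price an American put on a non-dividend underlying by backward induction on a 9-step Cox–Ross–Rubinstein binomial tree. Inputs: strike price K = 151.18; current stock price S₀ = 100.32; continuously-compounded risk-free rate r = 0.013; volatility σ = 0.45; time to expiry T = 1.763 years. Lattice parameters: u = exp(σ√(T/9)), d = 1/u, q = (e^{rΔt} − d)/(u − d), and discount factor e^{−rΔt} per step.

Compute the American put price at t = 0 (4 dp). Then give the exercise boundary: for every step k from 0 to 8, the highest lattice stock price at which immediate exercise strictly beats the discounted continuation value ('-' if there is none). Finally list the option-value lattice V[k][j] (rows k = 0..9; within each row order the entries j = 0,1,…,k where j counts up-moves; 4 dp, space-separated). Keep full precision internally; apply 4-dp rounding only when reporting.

Δt=0.19589  u=1.22039  d=0.81941  q=0.45673  discount=0.99746
step 9 (expiry): payoffs max(K−S,0) = 134.4724 126.2967 114.1203 95.9855 68.9765 28.7509 0.0000 0.0000 0.0000 0.0000
step 8: (k=8,j=0): S=20.3897, (K−S)⁺=130.7903, hold=130.4058 ⇒ V=130.7903 exercise | (k=8,j=1): S=30.3672, (K−S)⁺=120.8128, hold=120.4283 ⇒ V=120.8128 exercise | (k=8,j=2): S=45.2271, (K−S)⁺=105.9529, hold=105.5684 ⇒ V=105.9529 exercise | (k=8,j=3): S=67.3586, (K−S)⁺=83.8214, hold=83.4369 ⇒ V=83.8214 exercise | (k=8,j=4): S=100.3200, (K−S)⁺=50.8600, hold=50.4755 ⇒ V=50.8600 exercise | (k=8,j=5): S=149.4107, (K−S)⁺=1.7693, hold=15.5797 ⇒ V=15.5797 continue | (k=8,j=6): S=222.5236, (K−S)⁺=0.0000, hold=0.0000 ⇒ V=0.0000 continue | (k=8,j=7): S=331.4136, (K−S)⁺=0.0000, hold=0.0000 ⇒ V=0.0000 continue | (k=8,j=8): S=493.5880, (K−S)⁺=0.0000, hold=0.0000 ⇒ V=0.0000 continue  boundary S*=100.3200
step 7: (k=7,j=0): S=24.8833, (K−S)⁺=126.2967, hold=125.9122 ⇒ V=126.2967 exercise | (k=7,j=1): S=37.0597, (K−S)⁺=114.1203, hold=113.7358 ⇒ V=114.1203 exercise | (k=7,j=2): S=55.1945, (K−S)⁺=95.9855, hold=95.6010 ⇒ V=95.9855 exercise | (k=7,j=3): S=82.2035, (K−S)⁺=68.9765, hold=68.5920 ⇒ V=68.9765 exercise | (k=7,j=4): S=122.4291, (K−S)⁺=28.7509, hold=34.6580 ⇒ V=34.6580 continue | (k=7,j=5): S=182.3387, (K−S)⁺=0.0000, hold=8.4425 ⇒ V=8.4425 continue | (k=7,j=6): S=271.5646, (K−S)⁺=0.0000, hold=0.0000 ⇒ V=0.0000 continue | (k=7,j=7): S=404.4525, (K−S)⁺=0.0000, hold=0.0000 ⇒ V=0.0000 continue  boundary S*=82.2035
step 6: (k=6,j=0): S=30.3672, (K−S)⁺=120.8128, hold=120.4283 ⇒ V=120.8128 exercise | (k=6,j=1): S=45.2271, (K−S)⁺=105.9529, hold=105.5684 ⇒ V=105.9529 exercise | (k=6,j=2): S=67.3586, (K−S)⁺=83.8214, hold=83.4369 ⇒ V=83.8214 exercise | (k=6,j=3): S=100.3200, (K−S)⁺=50.8600, hold=53.1666 ⇒ V=53.1666 continue | (k=6,j=4): S=149.4107, (K−S)⁺=1.7693, hold=22.6269 ⇒ V=22.6269 continue | (k=6,j=5): S=222.5236, (K−S)⁺=0.0000, hold=4.5749 ⇒ V=4.5749 continue | (k=6,j=6): S=331.4136, (K−S)⁺=0.0000, hold=0.0000 ⇒ V=0.0000 continue  boundary S*=67.3586
step 5: (k=5,j=0): S=37.0597, (K−S)⁺=114.1203, hold=113.7358 ⇒ V=114.1203 exercise | (k=5,j=1): S=55.1945, (K−S)⁺=95.9855, hold=95.6010 ⇒ V=95.9855 exercise | (k=5,j=2): S=82.2035, (K−S)⁺=68.9765, hold=69.6428 ⇒ V=69.6428 continue | (k=5,j=3): S=122.4291, (K−S)⁺=28.7509, hold=39.1184 ⇒ V=39.1184 continue | (k=5,j=4): S=182.3387, (K−S)⁺=0.0000, hold=14.3454 ⇒ V=14.3454 continue | (k=5,j=5): S=271.5646, (K−S)⁺=0.0000, hold=2.4791 ⇒ V=2.4791 continue  boundary S*=55.1945
step 4: (k=4,j=0): S=45.2271, (K−S)⁺=105.9529, hold=105.5684 ⇒ V=105.9529 exercise | (k=4,j=1): S=67.3586, (K−S)⁺=83.8214, hold=83.7404 ⇒ V=83.8214 exercise | (k=4,j=2): S=100.3200, (K−S)⁺=50.8600, hold=55.5597 ⇒ V=55.5597 continue | (k=4,j=3): S=149.4107, (K−S)⁺=1.7693, hold=27.7331 ⇒ V=27.7331 continue | (k=4,j=4): S=222.5236, (K−S)⁺=0.0000, hold=8.9030 ⇒ V=8.9030 continue  boundary S*=67.3586
step 3: (k=3,j=0): S=55.1945, (K−S)⁺=95.9855, hold=95.6010 ⇒ V=95.9855 exercise | (k=3,j=1): S=82.2035, (K−S)⁺=68.9765, hold=70.7330 ⇒ V=70.7330 continue | (k=3,j=2): S=122.4291, (K−S)⁺=28.7509, hold=42.7414 ⇒ V=42.7414 continue | (k=3,j=3): S=182.3387, (K−S)⁺=0.0000, hold=19.0841 ⇒ V=19.0841 continue  boundary S*=55.1945
step 2: (k=2,j=0): S=67.3586, (K−S)⁺=83.8214, hold=84.2371 ⇒ V=84.2371 continue | (k=2,j=1): S=100.3200, (K−S)⁺=50.8600, hold=57.8010 ⇒ V=57.8010 continue | (k=2,j=2): S=149.4107, (K−S)⁺=1.7693, hold=31.8552 ⇒ V=31.8552 continue  boundary S*=-
step 1: (k=1,j=0): S=82.2035, (K−S)⁺=68.9765, hold=71.9794 ⇒ V=71.9794 continue | (k=1,j=1): S=122.4291, (K−S)⁺=28.7509, hold=45.8339 ⇒ V=45.8339 continue  boundary S*=-
step 0: (k=0,j=0): S=100.3200, (K−S)⁺=50.8600, hold=59.8852 ⇒ V=59.8852 continue  boundary S*=-

price = 59.8852
boundary = - - - 55.1945 67.3586 55.1945 67.3586 82.2035 100.3200
tree:
59.8852
71.9794 45.8339
84.2371 57.8010 31.8552
95.9855 70.7330 42.7414 19.0841
105.9529 83.8214 55.5597 27.7331 8.9030
114.1203 95.9855 69.6428 39.1184 14.3454 2.4791
120.8128 105.9529 83.8214 53.1666 22.6269 4.5749 0.0000
126.2967 114.1203 95.9855 68.9765 34.6580 8.4425 0.0000 0.0000
130.7903 120.8128 105.9529 83.8214 50.8600 15.5797 0.0000 0.0000 0.0000
134.4724 126.2967 114.1203 95.9855 68.9765 28.7509 0.0000 0.0000 0.0000 0.0000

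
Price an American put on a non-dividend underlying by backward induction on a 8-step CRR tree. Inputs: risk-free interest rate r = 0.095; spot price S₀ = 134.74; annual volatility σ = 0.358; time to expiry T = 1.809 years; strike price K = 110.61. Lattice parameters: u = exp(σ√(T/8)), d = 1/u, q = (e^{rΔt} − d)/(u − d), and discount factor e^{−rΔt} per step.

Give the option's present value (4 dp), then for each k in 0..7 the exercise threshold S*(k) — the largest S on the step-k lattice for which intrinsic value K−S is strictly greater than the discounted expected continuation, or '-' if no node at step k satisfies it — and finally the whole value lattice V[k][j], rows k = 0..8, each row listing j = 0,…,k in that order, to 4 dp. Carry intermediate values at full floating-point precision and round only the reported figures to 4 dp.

price = 8.0823
boundary = - - - 80.8529 68.1965 80.8529 68.1965 80.8529
tree:
8.0823
12.8587 4.0280
19.8877 6.9326 1.5256
29.7571 11.6432 2.8908 0.3341
42.4135 18.9715 5.3913 0.7126 0.0000
53.0887 29.7571 9.8466 1.5200 0.0000 0.0000
62.0929 42.4135 17.4770 3.2422 0.0000 0.0000 0.0000
69.6876 53.0887 29.7571 6.9157 0.0000 0.0000 0.0000 0.0000
76.0934 62.0929 42.4135 14.7518 0.0000 0.0000 0.0000 0.0000 0.0000

Δt=0.22612, u=1.18559, d=0.84346, q=0.52101, disc=e^(-rΔt)=0.97875
k=8 terminal: V=max(K-S,0) → 76.0934 62.0929 42.4135 14.7518 0.0000 0.0000 0.0000 0.0000 0.0000
k=7: j=0 S=40.9224 intr=69.6876 cont=67.3368 V=69.6876[EX]; j=1 S=57.5213 intr=53.0887 cont=50.7379 V=53.0887[EX]; j=2 S=80.8529 intr=29.7571 cont=27.4063 V=29.7571[EX]; j=3 S=113.6483 intr=0.0000 cont=6.9157 V=6.9157[hold]; j=4 S=159.7460 intr=0.0000 cont=0.0000 V=0.0000[hold]; j=5 S=224.5418 intr=0.0000 cont=0.0000 V=0.0000[hold]; j=6 S=315.6199 intr=0.0000 cont=0.0000 V=0.0000[hold]; j=7 S=443.6408 intr=0.0000 cont=0.0000 V=0.0000[hold]  S*(7)=80.8529
k=6: j=0 S=48.5171 intr=62.0929 cont=59.7421 V=62.0929[EX]; j=1 S=68.1965 intr=42.4135 cont=40.0627 V=42.4135[EX]; j=2 S=95.8582 intr=14.7518 cont=17.4770 V=17.4770[hold]; j=3 S=134.7400 intr=0.0000 cont=3.2422 V=3.2422[hold]; j=4 S=189.3929 intr=0.0000 cont=0.0000 V=0.0000[hold]; j=5 S=266.2139 intr=0.0000 cont=0.0000 V=0.0000[hold]; j=6 S=374.1949 intr=0.0000 cont=0.0000 V=0.0000[hold]  S*(6)=68.1965
k=5: j=0 S=57.5213 intr=53.0887 cont=50.7379 V=53.0887[EX]; j=1 S=80.8529 intr=29.7571 cont=28.7960 V=29.7571[EX]; j=2 S=113.6483 intr=0.0000 cont=9.8466 V=9.8466[hold]; j=3 S=159.7460 intr=0.0000 cont=1.5200 V=1.5200[hold]; j=4 S=224.5418 intr=0.0000 cont=0.0000 V=0.0000[hold]; j=5 S=315.6199 intr=0.0000 cont=0.0000 V=0.0000[hold]  S*(5)=80.8529
k=4: j=0 S=68.1965 intr=42.4135 cont=40.0627 V=42.4135[EX]; j=1 S=95.8582 intr=14.7518 cont=18.9715 V=18.9715[hold]; j=2 S=134.7400 intr=0.0000 cont=5.3913 V=5.3913[hold]; j=3 S=189.3929 intr=0.0000 cont=0.7126 V=0.7126[hold]; j=4 S=266.2139 intr=0.0000 cont=0.0000 V=0.0000[hold]  S*(4)=68.1965
k=3: j=0 S=80.8529 intr=29.7571 cont=29.5581 V=29.7571[EX]; j=1 S=113.6483 intr=0.0000 cont=11.6432 V=11.6432[hold]; j=2 S=159.7460 intr=0.0000 cont=2.8908 V=2.8908[hold]; j=3 S=224.5418 intr=0.0000 cont=0.3341 V=0.3341[hold]  S*(3)=80.8529
k=2: j=0 S=95.8582 intr=14.7518 cont=19.8877 V=19.8877[hold]; j=1 S=134.7400 intr=0.0000 cont=6.9326 V=6.9326[hold]; j=2 S=189.3929 intr=0.0000 cont=1.5256 V=1.5256[hold]  S*(2)=-
k=1: j=0 S=113.6483 intr=0.0000 cont=12.8587 V=12.8587[hold]; j=1 S=159.7460 intr=0.0000 cont=4.0280 V=4.0280[hold]  S*(1)=-
k=0: j=0 S=134.7400 intr=0.0000 cont=8.0823 V=8.0823[hold]  S*(0)=-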